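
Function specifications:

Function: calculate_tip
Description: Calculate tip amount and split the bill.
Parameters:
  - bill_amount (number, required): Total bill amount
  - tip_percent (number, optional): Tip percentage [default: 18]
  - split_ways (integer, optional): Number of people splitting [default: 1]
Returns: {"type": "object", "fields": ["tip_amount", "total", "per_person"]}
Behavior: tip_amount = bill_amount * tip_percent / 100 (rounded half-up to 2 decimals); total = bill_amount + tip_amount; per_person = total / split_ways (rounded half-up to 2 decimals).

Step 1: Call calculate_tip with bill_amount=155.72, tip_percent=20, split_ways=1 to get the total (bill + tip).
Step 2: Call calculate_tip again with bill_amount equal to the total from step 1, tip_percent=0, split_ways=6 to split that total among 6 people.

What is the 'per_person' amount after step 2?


Step 1: calculate_tip(bill_amount=155.72, tip_percent=20, split_ways=1)
  tip_amount = 155.72 * 20/100 = 31.144 -> 31.14
  total = 155.72 + 31.14 = 186.86
  per_person = 186.86 / 1 = 186.86 -> 186.86
  -> total = 186.86
Step 2: calculate_tip(bill_amount=186.86, tip_percent=0, split_ways=6)
  tip_amount = 186.86 * 0/100 = 0 -> 0.00
  total = 186.86 + 0.00 = 186.86
  per_person = 186.86 / 6 = 31.143333 -> 31.14
  -> per_person = 31.14
$31.14


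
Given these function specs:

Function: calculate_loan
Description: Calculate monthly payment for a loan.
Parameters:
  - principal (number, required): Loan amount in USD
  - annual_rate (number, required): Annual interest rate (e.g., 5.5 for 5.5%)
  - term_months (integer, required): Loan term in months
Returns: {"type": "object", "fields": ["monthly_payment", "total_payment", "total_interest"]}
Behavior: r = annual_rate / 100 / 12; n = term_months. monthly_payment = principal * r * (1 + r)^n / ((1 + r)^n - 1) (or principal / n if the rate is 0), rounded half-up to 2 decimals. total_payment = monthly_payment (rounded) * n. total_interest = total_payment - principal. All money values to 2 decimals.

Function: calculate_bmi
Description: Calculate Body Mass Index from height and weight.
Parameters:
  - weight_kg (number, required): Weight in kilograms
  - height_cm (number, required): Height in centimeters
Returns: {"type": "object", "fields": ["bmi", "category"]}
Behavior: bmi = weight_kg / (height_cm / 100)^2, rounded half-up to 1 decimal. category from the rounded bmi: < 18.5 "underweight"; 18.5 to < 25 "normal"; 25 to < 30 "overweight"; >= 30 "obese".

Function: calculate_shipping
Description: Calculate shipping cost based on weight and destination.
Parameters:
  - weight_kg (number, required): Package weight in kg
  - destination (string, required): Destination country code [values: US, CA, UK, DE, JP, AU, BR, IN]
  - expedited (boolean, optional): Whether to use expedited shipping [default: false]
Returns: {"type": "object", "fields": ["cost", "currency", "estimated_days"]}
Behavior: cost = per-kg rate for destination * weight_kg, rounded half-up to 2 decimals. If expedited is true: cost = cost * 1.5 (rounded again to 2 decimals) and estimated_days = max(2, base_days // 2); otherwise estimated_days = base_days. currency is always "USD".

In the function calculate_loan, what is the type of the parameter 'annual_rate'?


The calculate_loan spec declares:
  - annual_rate (number, required): Annual interest rate (e.g., 5.5 for 5.5%)
Type:
number


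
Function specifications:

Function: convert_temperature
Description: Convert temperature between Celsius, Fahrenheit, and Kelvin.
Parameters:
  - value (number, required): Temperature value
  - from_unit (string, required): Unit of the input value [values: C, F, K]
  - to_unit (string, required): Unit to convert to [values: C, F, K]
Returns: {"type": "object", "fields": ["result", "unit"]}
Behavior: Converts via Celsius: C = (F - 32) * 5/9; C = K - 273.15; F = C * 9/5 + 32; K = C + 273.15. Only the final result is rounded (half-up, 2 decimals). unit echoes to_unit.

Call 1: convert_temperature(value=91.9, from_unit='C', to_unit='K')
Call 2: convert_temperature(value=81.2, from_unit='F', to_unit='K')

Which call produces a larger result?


Call 1:
  Input already in C: 91.9
  To K: 91.9 + 273.15 = 365.05
  Round to 2 decimals: 365.05
  -> 365.05 K
Call 2:
  To C: (81.2 - 32) * 5/9 = 27.333333
  To K: 27.333333 + 273.15 = 300.483333
  Round to 2 decimals: 300.48
  -> 300.48 K
Call 1 (365.05 K)


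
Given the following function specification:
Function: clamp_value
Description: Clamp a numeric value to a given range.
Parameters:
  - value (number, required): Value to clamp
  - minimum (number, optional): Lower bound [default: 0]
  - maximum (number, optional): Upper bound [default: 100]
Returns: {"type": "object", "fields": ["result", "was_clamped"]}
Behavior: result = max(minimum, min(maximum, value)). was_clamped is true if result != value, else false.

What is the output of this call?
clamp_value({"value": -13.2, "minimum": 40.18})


Defaults applied: maximum=100
result = max(40.18, min(100, -13.2)) = max(40.18, -13.2) = 40.18
was_clamped = (40.18 != -13.2) = true
Output:
{"result": 40.18, "was_clamped": true}


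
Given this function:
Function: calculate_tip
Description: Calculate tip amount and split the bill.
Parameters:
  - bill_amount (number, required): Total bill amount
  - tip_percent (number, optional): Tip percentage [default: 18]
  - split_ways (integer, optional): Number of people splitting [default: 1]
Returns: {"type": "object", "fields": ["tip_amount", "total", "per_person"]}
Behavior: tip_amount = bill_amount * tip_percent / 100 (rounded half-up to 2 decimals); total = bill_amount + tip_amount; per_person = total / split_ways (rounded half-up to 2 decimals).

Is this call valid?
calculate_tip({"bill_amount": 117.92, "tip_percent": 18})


Checking all required parameters present and types match... All valid.
Valid


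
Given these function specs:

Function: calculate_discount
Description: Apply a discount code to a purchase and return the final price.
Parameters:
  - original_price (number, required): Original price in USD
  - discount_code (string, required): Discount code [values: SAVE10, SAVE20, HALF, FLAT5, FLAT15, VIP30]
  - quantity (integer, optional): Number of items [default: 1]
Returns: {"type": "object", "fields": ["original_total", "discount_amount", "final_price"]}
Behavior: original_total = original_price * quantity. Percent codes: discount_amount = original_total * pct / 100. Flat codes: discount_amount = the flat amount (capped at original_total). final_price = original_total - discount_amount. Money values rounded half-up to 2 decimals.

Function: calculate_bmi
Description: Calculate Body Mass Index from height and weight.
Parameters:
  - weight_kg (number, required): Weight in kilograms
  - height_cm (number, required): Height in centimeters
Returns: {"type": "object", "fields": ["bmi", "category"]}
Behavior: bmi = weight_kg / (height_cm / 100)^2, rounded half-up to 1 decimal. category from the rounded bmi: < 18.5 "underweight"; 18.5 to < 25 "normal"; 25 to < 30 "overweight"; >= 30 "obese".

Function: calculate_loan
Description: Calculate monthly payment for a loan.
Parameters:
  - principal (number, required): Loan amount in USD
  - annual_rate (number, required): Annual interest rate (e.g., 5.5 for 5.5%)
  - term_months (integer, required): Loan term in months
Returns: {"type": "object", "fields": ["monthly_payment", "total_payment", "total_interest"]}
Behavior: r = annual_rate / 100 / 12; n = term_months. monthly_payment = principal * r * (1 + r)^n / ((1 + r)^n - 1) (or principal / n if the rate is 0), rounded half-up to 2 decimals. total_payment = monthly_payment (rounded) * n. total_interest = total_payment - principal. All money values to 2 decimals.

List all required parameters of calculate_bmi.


Parameters of calculate_bmi and their required/optional flag:
  weight_kg: required
  height_cm: required
height_cm, weight_kg


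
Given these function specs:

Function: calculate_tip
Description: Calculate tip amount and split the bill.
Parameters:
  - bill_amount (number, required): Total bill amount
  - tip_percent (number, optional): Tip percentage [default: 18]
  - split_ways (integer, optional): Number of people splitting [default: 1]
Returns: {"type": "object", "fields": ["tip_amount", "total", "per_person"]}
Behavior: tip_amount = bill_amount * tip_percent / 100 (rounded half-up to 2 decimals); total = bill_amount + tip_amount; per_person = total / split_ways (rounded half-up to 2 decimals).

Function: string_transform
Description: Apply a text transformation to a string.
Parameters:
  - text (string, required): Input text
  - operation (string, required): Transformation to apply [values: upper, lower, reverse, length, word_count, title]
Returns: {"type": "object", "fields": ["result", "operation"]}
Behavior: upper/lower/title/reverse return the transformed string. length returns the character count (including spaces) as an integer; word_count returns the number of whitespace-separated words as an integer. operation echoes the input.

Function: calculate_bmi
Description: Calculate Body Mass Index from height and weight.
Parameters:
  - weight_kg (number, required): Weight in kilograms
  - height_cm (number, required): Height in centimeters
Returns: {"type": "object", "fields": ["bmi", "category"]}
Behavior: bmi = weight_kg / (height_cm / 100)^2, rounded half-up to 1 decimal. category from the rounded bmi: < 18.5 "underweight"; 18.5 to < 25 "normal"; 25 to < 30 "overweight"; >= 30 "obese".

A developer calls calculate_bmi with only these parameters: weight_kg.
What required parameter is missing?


Required parameters: weight_kg, height_cm
Provided: weight_kg
Missing: height_cm
height_cm


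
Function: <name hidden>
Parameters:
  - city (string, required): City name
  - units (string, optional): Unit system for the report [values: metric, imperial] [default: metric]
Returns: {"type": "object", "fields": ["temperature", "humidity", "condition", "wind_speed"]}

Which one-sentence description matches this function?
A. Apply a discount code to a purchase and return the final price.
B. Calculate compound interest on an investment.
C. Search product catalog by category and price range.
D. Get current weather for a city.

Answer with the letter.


Parameters city, units and return ["temperature", "humidity", "condition", "wind_speed"] fit: Get current weather for a city.
D


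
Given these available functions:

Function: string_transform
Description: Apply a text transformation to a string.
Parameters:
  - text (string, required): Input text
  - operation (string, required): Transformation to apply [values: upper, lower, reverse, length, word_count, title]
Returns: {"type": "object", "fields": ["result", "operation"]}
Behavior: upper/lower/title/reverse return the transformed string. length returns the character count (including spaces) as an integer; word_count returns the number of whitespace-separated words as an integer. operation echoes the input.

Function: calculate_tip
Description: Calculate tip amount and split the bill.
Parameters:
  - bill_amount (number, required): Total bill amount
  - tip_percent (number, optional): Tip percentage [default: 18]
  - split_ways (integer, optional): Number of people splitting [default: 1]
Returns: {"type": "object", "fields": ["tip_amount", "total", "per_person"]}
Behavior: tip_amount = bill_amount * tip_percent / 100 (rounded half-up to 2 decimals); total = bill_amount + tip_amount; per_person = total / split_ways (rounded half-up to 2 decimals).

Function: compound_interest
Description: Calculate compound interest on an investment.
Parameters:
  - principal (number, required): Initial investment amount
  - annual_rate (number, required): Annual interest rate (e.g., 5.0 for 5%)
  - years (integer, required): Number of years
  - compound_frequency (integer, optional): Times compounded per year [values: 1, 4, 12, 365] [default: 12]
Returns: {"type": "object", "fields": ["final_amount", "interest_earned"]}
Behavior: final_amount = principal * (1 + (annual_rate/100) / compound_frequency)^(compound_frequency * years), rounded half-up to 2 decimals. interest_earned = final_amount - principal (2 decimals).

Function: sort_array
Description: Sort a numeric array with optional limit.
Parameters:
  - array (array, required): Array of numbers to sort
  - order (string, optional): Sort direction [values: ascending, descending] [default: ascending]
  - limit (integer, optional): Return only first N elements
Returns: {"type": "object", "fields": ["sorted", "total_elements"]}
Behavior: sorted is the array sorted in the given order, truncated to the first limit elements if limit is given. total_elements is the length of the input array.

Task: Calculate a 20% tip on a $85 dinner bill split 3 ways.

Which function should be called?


The task needs a function whose description is: Calculate tip amount and split the bill.
calculate_tip


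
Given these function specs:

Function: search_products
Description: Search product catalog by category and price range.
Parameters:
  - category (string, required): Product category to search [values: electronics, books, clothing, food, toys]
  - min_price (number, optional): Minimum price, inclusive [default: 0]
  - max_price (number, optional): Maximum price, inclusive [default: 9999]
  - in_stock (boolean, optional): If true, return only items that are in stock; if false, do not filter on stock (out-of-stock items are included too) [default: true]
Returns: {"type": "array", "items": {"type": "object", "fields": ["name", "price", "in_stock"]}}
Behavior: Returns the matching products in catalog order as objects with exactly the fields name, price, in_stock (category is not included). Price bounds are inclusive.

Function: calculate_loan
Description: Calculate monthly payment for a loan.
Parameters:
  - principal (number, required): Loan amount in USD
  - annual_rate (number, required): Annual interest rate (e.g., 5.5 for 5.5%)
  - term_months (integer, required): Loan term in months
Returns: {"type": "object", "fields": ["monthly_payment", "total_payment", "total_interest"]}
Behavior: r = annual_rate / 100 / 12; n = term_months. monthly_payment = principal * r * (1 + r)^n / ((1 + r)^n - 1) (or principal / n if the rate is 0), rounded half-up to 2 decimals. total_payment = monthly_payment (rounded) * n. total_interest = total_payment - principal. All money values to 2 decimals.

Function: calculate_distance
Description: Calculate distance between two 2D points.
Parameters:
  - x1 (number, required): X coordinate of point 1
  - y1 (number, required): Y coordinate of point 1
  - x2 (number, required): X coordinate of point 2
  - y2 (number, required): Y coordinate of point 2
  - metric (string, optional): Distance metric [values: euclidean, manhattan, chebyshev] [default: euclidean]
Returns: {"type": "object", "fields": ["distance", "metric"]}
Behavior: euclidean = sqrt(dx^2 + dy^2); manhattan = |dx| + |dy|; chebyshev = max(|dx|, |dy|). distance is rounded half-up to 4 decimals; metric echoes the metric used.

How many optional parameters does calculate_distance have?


Parameters of calculate_distance: x1 (required), y1 (required), x2 (required), y2 (required), metric (optional)
Optional count:
1


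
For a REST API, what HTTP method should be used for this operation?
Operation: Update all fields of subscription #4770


GET = read, POST = create, PUT = update/replace, DELETE = remove
This operation is an update/replace.
PUT


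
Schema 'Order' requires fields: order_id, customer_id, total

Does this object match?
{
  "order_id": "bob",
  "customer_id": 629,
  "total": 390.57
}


Checking required fields... All present.
Valid - all required fields present


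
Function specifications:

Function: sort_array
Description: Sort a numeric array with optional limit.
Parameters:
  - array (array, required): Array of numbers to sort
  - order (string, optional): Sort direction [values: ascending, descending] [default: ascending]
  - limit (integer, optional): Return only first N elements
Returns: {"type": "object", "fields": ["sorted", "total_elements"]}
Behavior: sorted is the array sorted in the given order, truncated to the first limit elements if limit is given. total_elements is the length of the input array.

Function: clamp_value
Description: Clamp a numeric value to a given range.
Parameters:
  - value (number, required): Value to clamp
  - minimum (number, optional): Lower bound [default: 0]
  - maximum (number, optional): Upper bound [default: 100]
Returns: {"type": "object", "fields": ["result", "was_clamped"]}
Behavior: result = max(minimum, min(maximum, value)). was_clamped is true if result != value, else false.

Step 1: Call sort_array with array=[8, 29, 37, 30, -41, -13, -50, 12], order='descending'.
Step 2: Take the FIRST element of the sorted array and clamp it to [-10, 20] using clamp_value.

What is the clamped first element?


Step 1: sort_array(order=descending)
  sorted: [37, 30, 29, 12, 8, -13, -41, -50]
  -> first element = 37
Step 2: clamp_value(value=37, minimum=-10, maximum=20)
  result = max(-10, min(20, 37)) = max(-10, 20) = 20
  was_clamped = (20 != 37) = true
  -> result = 20
20


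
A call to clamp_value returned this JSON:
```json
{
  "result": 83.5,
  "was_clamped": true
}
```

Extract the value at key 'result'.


83.5


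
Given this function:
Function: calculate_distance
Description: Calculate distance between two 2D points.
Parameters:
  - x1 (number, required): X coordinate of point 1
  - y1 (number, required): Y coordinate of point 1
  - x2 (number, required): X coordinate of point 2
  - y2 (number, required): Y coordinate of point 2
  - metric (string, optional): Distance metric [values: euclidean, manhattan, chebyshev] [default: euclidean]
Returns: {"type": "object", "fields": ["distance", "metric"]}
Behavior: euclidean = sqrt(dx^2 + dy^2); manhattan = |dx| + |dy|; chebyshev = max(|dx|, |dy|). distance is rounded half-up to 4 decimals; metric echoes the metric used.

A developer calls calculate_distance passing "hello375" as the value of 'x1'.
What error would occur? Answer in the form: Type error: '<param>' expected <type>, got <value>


Spec: 'x1' is declared as number; "hello375" is a string.
Type error: 'x1' expected number, got "hello375"


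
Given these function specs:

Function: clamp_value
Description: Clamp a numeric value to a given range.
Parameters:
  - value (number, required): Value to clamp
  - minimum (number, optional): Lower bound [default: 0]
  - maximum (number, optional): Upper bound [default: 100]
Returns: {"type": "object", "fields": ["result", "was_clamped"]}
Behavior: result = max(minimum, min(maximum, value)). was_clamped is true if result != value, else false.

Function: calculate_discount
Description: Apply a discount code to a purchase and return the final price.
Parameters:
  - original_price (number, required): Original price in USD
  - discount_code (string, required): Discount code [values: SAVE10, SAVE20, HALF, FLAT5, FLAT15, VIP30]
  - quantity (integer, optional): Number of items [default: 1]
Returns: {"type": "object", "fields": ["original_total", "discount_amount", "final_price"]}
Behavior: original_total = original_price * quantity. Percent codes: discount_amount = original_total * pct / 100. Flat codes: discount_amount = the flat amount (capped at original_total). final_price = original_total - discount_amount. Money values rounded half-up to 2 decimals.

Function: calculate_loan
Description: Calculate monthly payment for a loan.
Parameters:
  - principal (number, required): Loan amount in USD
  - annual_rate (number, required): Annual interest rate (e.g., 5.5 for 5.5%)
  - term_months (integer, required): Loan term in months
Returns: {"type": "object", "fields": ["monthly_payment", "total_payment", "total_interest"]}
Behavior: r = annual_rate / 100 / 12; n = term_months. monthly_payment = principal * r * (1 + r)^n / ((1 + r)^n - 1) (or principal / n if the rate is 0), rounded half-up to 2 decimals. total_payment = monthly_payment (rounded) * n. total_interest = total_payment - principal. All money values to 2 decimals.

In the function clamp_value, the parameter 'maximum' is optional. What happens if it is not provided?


The clamp_value spec declares:
  - maximum (number, optional): Upper bound [default: 100]
It defaults to 100


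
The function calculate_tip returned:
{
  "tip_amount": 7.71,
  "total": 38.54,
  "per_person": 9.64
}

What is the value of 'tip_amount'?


7.71


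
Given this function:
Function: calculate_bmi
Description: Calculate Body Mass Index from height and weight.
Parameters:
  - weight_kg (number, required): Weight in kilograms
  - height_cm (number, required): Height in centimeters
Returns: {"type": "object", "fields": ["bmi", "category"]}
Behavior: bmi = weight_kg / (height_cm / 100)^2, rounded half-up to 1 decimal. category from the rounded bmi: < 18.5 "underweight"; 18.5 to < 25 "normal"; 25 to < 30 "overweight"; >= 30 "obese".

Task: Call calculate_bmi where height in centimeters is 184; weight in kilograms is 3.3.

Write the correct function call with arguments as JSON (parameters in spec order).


Mapping each described value to its parameter name:
  'Height in centimeters' -> height_cm = 184
  'Weight in kilograms' -> weight_kg = 3.3
calculate_bmi({"weight_kg": 3.3, "height_cm": 184})


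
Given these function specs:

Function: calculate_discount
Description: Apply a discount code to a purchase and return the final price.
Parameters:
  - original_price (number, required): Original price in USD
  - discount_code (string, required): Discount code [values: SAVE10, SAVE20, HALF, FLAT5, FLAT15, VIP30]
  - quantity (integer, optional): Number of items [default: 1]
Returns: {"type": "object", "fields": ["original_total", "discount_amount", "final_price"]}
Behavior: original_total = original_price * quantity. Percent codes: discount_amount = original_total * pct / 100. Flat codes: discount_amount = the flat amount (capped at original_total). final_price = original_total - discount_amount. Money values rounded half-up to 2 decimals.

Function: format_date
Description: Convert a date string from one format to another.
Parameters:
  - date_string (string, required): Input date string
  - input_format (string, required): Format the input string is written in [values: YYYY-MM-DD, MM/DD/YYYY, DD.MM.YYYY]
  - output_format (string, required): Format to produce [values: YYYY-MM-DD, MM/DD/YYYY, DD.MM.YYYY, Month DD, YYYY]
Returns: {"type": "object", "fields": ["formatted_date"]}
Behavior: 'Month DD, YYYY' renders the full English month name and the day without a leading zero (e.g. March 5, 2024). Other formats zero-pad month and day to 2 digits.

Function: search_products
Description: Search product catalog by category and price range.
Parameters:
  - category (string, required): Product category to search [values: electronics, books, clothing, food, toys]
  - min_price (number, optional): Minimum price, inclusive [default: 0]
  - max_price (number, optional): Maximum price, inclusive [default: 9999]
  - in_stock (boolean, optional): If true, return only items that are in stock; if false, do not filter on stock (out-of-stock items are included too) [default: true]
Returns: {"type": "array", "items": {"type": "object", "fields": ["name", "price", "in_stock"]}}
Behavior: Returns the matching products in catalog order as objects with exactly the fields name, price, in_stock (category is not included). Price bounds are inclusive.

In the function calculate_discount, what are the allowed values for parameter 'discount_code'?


The calculate_discount spec declares:
  - discount_code (string, required): Discount code [values: SAVE10, SAVE20, HALF, FLAT5, FLAT15, VIP30]
Allowed values:
SAVE10, SAVE20, HALF, FLAT5, FLAT15, VIP30


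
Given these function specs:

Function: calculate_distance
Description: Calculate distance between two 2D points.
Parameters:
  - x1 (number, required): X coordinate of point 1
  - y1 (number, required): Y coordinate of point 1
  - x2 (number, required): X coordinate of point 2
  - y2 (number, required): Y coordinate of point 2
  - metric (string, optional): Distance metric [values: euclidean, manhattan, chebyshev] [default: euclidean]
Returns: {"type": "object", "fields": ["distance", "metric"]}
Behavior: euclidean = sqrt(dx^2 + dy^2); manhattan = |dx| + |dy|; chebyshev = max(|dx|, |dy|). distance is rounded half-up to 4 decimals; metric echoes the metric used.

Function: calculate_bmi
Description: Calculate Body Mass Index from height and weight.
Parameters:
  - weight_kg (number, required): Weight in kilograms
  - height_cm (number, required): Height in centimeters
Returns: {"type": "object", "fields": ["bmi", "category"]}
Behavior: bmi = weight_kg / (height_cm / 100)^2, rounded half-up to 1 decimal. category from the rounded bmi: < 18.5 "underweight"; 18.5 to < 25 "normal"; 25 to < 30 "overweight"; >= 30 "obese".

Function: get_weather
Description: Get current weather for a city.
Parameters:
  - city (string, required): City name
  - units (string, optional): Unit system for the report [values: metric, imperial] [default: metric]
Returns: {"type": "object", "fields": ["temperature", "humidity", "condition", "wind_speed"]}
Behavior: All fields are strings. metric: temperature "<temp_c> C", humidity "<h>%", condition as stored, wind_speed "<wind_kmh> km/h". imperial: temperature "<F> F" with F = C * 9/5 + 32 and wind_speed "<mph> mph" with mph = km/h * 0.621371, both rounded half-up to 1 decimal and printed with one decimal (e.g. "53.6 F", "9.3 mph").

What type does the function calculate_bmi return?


The calculate_bmi spec declares Returns: {"type": "object", "fields": ["bmi", "category"]}
Type:
object


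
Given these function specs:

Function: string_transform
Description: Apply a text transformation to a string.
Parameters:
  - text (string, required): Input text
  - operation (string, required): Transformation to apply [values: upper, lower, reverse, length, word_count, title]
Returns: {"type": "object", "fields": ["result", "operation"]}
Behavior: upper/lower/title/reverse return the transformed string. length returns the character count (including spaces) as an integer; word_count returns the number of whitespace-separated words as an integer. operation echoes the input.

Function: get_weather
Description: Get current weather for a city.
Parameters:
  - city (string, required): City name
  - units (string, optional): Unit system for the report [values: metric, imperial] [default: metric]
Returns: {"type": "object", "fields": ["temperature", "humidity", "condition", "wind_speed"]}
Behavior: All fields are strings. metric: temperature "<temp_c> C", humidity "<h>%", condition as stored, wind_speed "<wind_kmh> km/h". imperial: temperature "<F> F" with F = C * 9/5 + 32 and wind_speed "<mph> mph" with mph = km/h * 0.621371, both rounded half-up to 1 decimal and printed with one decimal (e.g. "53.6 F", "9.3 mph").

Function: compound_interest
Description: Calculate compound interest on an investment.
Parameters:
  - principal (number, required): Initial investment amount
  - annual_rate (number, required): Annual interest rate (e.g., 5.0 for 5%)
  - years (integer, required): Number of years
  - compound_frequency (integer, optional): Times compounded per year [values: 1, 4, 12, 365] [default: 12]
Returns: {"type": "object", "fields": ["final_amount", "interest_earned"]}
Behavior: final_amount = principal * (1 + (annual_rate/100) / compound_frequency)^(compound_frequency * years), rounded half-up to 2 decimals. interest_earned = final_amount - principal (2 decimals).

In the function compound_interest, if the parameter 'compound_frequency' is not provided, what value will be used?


The compound_interest spec declares:
  - compound_frequency (integer, optional): Times compounded per year [values: 1, 4, 12, 365] [default: 12]
Default:
12


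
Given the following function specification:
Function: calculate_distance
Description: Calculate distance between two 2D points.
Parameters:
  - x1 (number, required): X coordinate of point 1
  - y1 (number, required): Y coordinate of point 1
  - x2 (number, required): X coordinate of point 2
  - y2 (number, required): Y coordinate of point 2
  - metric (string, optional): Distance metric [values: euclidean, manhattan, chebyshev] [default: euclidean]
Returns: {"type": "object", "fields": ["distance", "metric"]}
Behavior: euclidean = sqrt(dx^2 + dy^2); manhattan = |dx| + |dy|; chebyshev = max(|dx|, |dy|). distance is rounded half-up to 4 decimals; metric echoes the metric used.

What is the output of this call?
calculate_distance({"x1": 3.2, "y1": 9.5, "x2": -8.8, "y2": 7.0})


Defaults applied: metric=euclidean
|dx| = |-8.8 - 3.2| = 12; |dy| = |7 - 9.5| = 2.5
euclidean: sqrt(12^2 + 2.5^2) = sqrt(150.25) = 12.257651
Round to 4 decimals: 12.2577
Output:
{"distance": 12.2577, "metric": "euclidean"}


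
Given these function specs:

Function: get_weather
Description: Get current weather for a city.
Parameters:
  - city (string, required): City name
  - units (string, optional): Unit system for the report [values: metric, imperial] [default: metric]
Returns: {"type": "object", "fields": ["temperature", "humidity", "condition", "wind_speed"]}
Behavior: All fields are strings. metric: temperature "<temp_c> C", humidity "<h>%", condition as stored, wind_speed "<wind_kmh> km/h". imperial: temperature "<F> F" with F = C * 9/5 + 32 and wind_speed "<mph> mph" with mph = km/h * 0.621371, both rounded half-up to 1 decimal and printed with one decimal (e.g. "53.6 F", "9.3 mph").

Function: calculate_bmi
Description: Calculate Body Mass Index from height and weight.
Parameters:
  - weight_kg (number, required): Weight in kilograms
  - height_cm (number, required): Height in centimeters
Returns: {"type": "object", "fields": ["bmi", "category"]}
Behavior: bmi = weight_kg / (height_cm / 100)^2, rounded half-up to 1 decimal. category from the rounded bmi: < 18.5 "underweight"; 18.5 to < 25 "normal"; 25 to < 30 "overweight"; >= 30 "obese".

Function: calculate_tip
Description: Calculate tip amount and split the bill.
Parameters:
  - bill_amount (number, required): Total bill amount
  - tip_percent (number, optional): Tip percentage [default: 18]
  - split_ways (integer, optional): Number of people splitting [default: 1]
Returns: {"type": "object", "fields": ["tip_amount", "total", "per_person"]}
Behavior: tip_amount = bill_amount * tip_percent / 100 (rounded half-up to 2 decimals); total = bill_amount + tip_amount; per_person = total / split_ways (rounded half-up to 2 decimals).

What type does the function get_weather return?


The get_weather spec declares Returns: {"type": "object", "fields": ["temperature", "humidity", "condition", "wind_speed"]}
Type:
object


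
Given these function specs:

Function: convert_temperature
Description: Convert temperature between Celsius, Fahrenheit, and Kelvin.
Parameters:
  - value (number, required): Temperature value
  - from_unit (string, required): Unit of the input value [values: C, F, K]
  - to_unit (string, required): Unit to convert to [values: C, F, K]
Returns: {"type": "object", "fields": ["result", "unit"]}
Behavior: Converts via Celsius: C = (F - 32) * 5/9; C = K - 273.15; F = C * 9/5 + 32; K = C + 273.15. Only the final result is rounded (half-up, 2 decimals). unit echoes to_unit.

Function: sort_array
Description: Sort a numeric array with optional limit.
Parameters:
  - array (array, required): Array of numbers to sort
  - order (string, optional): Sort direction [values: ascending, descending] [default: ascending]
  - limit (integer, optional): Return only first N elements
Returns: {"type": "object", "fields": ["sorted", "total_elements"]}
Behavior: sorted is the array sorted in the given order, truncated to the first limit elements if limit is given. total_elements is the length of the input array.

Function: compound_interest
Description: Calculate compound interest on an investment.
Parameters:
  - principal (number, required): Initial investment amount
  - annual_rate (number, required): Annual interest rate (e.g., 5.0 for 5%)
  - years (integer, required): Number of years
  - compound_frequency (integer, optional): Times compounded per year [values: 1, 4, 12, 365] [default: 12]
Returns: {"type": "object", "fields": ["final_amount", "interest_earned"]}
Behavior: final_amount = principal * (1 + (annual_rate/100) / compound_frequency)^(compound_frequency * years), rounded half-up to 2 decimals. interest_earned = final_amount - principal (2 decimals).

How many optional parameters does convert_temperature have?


Parameters of convert_temperature: value (required), from_unit (required), to_unit (required)
Optional count:
0


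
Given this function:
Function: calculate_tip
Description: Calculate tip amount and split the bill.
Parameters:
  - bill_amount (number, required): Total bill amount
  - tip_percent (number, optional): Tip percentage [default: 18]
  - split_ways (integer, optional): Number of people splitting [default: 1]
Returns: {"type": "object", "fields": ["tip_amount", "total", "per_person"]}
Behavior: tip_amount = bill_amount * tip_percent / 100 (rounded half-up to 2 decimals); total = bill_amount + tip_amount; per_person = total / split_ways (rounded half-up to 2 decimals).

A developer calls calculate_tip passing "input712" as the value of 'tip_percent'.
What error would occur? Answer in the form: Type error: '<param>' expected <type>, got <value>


Spec: 'tip_percent' is declared as number; "input712" is a string.
Type error: 'tip_percent' expected number, got "input712"


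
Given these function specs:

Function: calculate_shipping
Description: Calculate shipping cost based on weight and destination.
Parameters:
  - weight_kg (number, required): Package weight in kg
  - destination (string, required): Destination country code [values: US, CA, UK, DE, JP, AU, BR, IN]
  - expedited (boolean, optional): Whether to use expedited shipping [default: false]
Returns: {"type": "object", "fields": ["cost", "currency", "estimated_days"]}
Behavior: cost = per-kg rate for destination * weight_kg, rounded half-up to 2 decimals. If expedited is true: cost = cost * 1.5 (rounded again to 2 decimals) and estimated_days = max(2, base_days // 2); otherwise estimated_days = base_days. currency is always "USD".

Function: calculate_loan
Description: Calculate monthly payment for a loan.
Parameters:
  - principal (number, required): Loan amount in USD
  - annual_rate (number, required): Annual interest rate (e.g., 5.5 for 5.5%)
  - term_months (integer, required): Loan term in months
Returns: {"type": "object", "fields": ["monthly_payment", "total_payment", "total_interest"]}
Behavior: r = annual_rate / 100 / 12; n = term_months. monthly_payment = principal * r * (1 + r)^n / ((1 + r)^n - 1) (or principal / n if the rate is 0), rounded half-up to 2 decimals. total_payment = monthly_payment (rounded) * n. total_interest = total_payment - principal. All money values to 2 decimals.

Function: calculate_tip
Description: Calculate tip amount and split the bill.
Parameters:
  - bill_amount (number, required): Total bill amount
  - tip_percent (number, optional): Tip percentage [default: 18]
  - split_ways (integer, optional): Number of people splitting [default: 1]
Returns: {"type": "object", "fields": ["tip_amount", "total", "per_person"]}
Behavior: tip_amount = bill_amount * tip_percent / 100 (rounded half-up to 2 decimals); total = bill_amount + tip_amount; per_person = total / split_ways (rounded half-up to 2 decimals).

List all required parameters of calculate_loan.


Parameters of calculate_loan and their required/optional flag:
  principal: required
  annual_rate: required
  term_months: required
annual_rate, principal, term_months


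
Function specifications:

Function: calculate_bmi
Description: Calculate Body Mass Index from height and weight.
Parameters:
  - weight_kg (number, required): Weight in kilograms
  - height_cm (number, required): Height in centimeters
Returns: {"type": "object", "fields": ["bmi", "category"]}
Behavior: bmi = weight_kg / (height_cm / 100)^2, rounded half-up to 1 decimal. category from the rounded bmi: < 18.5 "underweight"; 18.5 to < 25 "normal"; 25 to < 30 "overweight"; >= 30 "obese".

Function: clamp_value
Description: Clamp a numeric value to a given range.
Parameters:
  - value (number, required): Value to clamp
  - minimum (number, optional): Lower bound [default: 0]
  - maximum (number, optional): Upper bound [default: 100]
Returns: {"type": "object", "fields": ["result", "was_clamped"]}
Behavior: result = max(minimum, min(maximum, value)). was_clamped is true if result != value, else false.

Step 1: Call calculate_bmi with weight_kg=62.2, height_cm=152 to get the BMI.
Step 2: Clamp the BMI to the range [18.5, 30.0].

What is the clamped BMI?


Step 1: calculate_bmi(weight_kg=62.2, height_cm=152)
  height_m = 152 / 100 = 1.52
  bmi = 62.2 / 1.52^2 = 62.2 / 2.3104 = 26.921745 -> 26.9
  25 <= 26.9 < 30 -> overweight
  -> bmi = 26.9
Step 2: clamp_value(value=26.9, minimum=18.5, maximum=30.0)
  result = max(18.5, min(30.0, 26.9)) = max(18.5, 26.9) = 26.9
  was_clamped = (26.9 != 26.9) = false
  -> result = 26.9
26.9


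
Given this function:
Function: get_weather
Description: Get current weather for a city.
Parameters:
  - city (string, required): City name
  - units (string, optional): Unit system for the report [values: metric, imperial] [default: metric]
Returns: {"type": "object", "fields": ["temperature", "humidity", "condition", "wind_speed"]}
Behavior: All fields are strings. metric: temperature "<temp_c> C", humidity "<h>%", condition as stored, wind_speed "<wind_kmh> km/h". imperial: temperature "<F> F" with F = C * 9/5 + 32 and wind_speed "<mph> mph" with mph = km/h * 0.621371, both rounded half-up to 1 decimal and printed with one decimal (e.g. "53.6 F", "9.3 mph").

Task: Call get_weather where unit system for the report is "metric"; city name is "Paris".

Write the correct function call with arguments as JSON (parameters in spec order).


Mapping each described value to its parameter name:
  'Unit system for the report' -> units = "metric"
  'City name' -> city = "Paris"
get_weather({"city": "Paris", "units": "metric"})


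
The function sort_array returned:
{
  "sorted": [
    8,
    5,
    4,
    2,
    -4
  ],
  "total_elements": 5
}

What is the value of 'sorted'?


[8, 5, 4, 2, -4]


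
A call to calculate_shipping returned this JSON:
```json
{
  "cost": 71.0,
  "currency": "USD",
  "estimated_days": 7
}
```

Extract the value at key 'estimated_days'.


7


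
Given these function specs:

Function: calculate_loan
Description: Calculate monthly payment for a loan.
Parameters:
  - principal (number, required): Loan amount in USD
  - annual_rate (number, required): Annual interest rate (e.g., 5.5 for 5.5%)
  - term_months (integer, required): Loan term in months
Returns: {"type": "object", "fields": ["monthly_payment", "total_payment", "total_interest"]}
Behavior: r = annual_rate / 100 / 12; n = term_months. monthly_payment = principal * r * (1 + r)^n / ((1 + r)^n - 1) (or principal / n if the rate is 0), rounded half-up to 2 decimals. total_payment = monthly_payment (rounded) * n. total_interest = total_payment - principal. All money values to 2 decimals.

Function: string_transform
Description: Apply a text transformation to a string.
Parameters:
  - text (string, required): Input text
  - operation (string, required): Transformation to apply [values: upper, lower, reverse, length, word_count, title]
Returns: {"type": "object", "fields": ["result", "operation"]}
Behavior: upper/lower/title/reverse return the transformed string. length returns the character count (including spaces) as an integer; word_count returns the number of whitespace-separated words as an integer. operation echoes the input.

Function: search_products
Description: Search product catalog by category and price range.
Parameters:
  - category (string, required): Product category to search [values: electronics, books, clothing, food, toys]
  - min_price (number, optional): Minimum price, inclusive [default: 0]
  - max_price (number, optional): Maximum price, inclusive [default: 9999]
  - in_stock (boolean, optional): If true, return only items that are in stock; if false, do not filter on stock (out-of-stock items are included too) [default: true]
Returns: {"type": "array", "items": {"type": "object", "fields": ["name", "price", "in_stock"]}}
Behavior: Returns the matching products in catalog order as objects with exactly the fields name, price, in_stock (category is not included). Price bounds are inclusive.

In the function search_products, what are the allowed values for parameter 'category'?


The search_products spec declares:
  - category (string, required): Product category to search [values: electronics, books, clothing, food, toys]
Allowed values:
electronics, books, clothing, food, toys
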